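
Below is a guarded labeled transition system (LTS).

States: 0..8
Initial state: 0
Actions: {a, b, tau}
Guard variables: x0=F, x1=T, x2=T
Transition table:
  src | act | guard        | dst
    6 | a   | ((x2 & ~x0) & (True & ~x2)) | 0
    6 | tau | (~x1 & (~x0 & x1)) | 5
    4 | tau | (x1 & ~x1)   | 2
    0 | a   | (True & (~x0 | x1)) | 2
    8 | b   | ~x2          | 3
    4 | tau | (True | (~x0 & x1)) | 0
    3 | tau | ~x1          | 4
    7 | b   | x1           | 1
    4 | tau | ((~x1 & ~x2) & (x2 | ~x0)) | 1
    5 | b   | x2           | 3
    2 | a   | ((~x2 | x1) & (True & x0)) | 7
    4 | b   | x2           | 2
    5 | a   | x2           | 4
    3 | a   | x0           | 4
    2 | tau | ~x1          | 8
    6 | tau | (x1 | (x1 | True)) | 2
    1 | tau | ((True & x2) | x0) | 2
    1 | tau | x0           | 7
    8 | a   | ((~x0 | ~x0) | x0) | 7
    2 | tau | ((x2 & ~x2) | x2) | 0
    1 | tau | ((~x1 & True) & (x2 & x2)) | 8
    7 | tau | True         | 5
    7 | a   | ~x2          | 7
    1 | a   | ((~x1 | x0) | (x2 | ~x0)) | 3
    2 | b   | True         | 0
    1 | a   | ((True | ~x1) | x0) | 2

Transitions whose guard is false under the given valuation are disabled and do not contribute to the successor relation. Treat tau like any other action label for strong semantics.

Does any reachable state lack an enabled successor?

Reachable = {0,2}
  0: a→2  [1 out]
  2: b→0  tau→0  [2 out]

Answer: DEADLOCK-FREE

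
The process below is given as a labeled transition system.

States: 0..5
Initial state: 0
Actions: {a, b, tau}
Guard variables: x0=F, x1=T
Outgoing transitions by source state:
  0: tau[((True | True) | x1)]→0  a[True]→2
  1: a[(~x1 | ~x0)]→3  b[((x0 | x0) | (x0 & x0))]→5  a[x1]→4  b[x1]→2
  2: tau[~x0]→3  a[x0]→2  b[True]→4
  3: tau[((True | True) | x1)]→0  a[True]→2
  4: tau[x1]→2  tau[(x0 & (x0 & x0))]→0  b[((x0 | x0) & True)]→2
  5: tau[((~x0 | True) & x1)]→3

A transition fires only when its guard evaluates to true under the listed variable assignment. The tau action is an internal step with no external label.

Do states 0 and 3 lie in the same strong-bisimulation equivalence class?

Refine partition for ~:
  P[0] = {{0,1,2,3,4,5}}
  P[1] = {{0,3},{1},{2},{4,5}}
  P[2] = {{0,3},{1},{2},{4},{5}}
stable after 3 split(s): 5 block(s)
[0]={0,3}  [3]={0,3}

Answer: BISIMILAR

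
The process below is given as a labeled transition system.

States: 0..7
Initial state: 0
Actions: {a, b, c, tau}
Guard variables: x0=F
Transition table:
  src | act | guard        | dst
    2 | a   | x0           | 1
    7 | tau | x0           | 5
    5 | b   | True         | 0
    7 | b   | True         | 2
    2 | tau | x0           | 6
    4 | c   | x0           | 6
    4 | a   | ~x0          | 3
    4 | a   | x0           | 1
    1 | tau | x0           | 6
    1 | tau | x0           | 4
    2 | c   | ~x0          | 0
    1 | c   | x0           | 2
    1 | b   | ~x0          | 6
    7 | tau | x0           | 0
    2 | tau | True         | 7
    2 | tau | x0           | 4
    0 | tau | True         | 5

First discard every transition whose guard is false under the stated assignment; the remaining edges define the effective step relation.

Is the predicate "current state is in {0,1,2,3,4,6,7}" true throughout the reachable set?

Allowed set {0,1,2,3,4,6,7}
Reach set: {0,5}
  0: ✓
  5: ✗ unsafe
reach 5 via tau — violates

Answer: INVARIANT VIOLATED at state 5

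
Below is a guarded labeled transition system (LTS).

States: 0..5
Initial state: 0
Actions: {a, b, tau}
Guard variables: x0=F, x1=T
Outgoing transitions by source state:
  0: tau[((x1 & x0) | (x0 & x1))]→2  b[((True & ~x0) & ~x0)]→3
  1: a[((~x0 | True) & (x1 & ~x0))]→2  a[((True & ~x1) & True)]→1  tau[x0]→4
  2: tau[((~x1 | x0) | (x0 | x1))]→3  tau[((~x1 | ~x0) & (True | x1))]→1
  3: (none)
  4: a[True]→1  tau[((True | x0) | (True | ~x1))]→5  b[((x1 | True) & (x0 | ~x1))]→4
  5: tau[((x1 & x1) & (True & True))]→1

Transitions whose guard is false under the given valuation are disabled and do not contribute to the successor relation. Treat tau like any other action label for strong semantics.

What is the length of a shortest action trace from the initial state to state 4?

Answer: UNREACHABLE

Working:
Breadth-first toward 4:
  L0 = {0}
  L1 = {3}
4 never appears.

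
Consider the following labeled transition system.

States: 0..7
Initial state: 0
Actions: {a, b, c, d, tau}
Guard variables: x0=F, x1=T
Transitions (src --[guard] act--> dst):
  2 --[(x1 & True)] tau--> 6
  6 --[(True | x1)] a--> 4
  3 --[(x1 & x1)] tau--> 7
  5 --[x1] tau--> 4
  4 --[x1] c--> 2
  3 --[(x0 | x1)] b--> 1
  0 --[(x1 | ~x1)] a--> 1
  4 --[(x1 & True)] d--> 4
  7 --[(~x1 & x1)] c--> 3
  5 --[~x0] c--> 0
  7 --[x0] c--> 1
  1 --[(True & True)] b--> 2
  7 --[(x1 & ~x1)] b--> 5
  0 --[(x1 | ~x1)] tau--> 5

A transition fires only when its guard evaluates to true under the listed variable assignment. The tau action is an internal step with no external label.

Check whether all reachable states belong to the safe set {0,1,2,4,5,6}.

Inv-set: {0,1,2,4,5,6}
Reachable = {0,1,2,4,5,6}
  0: ✓
  1: ✓
  2: ✓
  4: ✓
  5: ✓
  6: ✓

Answer: INVARIANT HOLDS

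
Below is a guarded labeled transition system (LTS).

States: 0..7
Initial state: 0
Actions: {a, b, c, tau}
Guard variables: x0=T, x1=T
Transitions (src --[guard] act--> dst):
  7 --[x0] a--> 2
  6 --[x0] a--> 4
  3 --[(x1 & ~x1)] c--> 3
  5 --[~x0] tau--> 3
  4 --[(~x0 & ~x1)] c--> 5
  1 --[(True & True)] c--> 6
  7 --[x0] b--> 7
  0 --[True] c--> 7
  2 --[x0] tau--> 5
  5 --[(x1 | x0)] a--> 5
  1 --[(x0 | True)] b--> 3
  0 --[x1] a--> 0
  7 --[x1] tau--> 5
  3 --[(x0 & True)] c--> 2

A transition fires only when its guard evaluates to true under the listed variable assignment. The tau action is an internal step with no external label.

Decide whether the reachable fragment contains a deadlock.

Reach set: {0,2,5,7}
  0: a→0  c→7  [2 out]
  2: tau→5  [1 out]
  5: a→5  [1 out]
  7: a→2  b→7  tau→5  [3 out]

Answer: DEADLOCK-FREE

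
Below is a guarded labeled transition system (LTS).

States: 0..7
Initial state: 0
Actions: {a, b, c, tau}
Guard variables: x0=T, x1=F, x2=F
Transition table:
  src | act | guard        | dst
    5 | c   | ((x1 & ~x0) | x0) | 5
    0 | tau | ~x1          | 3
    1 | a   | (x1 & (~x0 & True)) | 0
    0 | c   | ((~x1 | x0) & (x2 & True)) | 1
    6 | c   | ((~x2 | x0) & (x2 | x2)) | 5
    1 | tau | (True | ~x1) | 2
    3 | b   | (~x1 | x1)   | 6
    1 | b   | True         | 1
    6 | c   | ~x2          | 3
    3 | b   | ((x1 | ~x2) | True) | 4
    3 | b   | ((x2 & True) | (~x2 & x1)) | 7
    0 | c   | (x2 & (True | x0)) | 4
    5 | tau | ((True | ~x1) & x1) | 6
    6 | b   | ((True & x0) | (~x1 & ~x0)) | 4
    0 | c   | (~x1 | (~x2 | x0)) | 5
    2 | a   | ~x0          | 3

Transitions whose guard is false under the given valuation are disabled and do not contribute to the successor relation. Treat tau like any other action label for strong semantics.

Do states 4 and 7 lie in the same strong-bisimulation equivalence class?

Answer: BISIMILAR

Working:
Bisimulation quotient by refinement:
  round 0: {{0,1,2,3,4,5,6,7}}
  round 1: {{0},{1},{2,4,7},{3},{5},{6}}
6 equivalence class(es) (converged in 2)
[4]={2,4,7}  [7]={2,4,7}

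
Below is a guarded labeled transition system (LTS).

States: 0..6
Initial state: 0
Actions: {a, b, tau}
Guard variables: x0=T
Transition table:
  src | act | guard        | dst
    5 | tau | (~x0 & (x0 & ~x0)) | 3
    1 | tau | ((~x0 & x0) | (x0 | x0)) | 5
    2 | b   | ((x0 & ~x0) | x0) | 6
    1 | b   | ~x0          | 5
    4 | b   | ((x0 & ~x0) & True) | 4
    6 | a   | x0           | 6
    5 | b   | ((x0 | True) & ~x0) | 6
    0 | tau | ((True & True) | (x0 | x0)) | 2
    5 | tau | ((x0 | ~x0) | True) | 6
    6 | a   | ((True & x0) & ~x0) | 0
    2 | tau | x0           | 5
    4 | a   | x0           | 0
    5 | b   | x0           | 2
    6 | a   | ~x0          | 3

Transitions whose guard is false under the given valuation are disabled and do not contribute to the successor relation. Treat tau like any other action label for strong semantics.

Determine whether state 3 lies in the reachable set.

Answer: UNREACHABLE

Analysis:
8 transition(s) survive guard evaluation.
depth 0: {0}
depth 1: {2}  total {0,2}
depth 2: {5,6}  total {0,2,5,6}
Reach set: {0,2,5,6}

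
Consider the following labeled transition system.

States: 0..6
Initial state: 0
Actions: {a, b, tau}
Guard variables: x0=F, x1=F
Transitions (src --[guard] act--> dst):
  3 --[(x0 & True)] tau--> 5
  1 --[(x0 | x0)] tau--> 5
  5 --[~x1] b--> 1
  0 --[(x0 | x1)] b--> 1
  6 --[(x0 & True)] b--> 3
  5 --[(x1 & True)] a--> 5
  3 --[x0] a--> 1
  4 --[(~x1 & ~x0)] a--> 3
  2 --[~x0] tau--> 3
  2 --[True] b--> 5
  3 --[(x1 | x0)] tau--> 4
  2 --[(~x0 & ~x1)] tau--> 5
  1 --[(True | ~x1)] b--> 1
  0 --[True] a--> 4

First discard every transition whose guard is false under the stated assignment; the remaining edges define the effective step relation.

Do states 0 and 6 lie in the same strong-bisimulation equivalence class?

Refine partition for ~:
  π0 = {{0,1,2,3,4,5,6}}
  π1 = {{0,4},{1,5},{2},{3,6}}
  π2 = {{0},{1,5},{2},{3,6},{4}}
stable after 3 split(s): 5 block(s)
[0]={0}  [6]={3,6}

Answer: NOT BISIMILAR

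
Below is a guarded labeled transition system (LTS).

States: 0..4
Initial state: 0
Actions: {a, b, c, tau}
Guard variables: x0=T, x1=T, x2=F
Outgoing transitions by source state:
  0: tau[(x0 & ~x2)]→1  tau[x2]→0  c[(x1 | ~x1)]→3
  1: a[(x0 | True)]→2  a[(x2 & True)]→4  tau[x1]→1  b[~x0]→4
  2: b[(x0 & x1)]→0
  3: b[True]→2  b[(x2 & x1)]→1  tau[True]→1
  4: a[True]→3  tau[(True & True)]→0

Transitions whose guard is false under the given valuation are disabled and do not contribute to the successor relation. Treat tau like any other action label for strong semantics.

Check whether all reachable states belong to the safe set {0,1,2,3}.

Answer: INVARIANT HOLDS

Working:
Safe = {0,1,2,3}
Reachable = {0,1,2,3}
  0: ✓
  1: ✓
  2: ✓
  3: ✓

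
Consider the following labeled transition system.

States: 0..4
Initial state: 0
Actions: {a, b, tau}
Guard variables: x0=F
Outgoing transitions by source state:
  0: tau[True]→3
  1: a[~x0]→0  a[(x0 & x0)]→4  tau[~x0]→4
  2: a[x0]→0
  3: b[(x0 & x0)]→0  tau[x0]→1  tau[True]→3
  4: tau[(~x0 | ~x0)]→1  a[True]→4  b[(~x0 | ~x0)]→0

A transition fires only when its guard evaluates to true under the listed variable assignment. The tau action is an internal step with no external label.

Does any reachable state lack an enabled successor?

Reachable = {0,3}
  0: tau→3  [deg 1]
  3: tau→3  [deg 1]

Answer: DEADLOCK-FREE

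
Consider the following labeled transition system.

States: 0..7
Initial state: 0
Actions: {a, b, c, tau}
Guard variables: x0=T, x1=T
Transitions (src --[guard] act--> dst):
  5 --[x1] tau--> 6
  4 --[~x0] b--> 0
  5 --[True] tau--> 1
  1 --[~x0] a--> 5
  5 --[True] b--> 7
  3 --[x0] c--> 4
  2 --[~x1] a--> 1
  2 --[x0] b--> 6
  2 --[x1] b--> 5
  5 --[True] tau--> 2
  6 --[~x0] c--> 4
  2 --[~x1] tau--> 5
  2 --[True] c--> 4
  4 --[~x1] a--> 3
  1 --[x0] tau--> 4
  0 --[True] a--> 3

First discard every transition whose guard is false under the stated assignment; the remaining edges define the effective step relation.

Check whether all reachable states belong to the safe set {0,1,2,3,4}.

Answer: INVARIANT HOLDS

Working:
Inv-set: {0,1,2,3,4}
Reachable = {0,3,4}
  0: ok
  3: ok
  4: ok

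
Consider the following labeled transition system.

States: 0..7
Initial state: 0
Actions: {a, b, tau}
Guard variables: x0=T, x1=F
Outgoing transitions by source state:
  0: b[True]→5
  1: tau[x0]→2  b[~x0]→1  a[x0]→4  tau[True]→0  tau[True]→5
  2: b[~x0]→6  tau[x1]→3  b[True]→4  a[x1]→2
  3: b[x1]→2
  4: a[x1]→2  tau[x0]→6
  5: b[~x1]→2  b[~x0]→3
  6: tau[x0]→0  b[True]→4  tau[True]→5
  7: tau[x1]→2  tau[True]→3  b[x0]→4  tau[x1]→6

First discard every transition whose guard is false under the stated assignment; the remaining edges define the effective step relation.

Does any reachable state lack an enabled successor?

Answer: DEADLOCK-FREE

Analysis:
Reach set: {0,2,4,5,6}
  0: b→5  [1 exit(s)]
  2: b→4  [1 exit(s)]
  4: tau→6  [1 exit(s)]
  5: b→2  [1 exit(s)]
  6: b→4  tau→0  tau→5  [3 exit(s)]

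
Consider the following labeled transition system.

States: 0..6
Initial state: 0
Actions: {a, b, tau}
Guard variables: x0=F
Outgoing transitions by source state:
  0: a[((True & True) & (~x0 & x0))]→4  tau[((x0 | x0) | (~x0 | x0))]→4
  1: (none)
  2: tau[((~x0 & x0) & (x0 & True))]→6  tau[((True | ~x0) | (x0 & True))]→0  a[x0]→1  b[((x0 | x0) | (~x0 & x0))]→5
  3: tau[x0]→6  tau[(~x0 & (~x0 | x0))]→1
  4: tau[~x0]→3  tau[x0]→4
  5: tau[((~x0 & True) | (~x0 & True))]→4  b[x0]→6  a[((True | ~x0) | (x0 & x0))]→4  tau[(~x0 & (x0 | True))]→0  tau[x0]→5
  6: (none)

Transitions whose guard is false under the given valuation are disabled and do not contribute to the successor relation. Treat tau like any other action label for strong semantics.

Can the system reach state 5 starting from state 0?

Answer: UNREACHABLE

Analysis:
After dropping false guards: 7 live edges.
Layer 0: {0}
Layer 1: {4}  total {0,4}
Layer 2: {3}  total {0,3,4}
Layer 3: {1}  total {0,1,3,4}
Reach set: {0,1,3,4}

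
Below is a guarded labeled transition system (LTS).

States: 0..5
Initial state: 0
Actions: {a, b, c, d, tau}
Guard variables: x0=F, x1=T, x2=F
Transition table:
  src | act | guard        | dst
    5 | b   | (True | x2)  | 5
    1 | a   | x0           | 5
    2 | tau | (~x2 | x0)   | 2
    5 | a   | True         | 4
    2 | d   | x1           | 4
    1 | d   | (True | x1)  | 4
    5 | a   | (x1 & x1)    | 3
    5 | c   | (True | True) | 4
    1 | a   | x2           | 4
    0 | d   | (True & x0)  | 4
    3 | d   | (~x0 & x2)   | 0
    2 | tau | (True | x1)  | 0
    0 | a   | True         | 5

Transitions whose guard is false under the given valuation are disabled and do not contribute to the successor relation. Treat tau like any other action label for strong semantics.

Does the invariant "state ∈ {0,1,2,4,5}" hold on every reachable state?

Answer: INVARIANT VIOLATED at state 3

Working:
Inv-set: {0,1,2,4,5}
R = {0,3,4,5}
  0: safe
  3: VIOLATES
  4: safe
  5: safe
reach 3 via a·a — violates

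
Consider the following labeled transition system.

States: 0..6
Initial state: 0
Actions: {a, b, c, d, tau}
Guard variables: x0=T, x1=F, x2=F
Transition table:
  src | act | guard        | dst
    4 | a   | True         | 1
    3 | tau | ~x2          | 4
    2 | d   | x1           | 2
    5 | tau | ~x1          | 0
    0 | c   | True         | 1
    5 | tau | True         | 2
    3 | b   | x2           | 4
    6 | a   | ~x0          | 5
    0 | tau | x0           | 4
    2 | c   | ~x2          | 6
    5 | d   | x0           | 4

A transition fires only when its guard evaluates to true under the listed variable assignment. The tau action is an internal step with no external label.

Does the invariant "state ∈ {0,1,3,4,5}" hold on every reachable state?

Answer: INVARIANT HOLDS

Analysis:
Allowed set {0,1,3,4,5}
R = {0,1,4}
  0: ✓
  1: ✓
  4: ✓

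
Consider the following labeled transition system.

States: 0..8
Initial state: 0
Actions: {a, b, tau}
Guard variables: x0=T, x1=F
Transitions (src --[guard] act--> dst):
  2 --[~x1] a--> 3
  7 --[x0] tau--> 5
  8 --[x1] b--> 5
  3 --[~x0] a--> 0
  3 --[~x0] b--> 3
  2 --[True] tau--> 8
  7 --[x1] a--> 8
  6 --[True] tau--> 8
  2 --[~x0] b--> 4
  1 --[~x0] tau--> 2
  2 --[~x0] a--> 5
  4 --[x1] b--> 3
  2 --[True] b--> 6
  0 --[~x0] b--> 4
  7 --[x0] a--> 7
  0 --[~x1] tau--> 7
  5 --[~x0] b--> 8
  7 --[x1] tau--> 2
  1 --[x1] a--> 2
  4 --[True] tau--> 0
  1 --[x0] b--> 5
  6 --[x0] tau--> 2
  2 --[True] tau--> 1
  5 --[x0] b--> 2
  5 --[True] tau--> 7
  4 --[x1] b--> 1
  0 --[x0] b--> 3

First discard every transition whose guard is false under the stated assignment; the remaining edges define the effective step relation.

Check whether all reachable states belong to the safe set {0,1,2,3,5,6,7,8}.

Allowed set {0,1,2,3,5,6,7,8}
Reachable = {0,1,2,3,5,6,7,8}
  0: ✓
  1: ✓
  2: ✓
  3: ✓
  5: ✓
  6: ✓
  7: ✓
  8: ✓

Answer: INVARIANT HOLDS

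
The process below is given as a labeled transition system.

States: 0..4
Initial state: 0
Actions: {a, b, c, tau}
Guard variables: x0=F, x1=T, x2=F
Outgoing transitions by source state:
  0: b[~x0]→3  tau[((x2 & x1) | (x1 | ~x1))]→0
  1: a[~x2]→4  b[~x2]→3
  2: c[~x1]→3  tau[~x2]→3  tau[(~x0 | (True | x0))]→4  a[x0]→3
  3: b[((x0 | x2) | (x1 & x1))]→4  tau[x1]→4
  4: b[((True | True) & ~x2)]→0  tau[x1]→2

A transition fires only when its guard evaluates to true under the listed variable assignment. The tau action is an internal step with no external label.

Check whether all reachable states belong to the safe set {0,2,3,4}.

Inv-set: {0,2,3,4}
R = {0,2,3,4}
  0: ok
  2: ok
  3: ok
  4: ok

Answer: INVARIANT HOLDS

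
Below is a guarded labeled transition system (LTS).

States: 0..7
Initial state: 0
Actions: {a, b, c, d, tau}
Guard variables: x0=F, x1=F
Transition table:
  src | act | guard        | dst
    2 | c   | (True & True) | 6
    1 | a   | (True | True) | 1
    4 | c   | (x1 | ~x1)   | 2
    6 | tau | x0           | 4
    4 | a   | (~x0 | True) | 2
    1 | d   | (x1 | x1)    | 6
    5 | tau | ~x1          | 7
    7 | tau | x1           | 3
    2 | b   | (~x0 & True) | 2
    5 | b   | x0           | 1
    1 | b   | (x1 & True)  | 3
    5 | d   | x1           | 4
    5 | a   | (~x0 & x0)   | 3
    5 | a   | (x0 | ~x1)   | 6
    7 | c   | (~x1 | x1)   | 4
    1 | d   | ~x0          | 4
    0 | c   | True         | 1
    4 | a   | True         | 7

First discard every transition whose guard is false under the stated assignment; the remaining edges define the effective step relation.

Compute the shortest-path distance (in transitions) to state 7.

Answer: 3

Working:
Layered search for 7:
  depth 0: {0}
  depth 1: {1}
  depth 2: {4}
  depth 3: {2,7}
first hit 7 at d=3 via c·d·a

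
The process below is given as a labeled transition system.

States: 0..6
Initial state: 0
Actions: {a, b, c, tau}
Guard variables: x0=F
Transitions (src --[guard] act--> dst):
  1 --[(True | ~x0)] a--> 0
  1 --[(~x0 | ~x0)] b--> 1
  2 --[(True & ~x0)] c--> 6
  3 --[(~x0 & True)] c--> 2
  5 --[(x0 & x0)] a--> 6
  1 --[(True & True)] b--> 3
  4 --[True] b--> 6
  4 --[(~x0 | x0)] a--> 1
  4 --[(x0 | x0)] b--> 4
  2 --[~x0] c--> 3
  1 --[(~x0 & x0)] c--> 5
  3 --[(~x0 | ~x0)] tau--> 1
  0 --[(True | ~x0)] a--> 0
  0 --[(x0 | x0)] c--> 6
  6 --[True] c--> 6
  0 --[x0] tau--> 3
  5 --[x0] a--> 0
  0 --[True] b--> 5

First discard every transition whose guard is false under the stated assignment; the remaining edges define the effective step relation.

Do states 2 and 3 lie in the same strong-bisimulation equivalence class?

Answer: NOT BISIMILAR

Analysis:
Refine partition for ~:
  P[0] = {{0,1,2,3,4,5,6}}
  P[1] = {{0,1,4},{2,6},{3},{5}}
  P[2] = {{0},{1},{2},{3},{4},{5},{6}}
7 equivalence class(es) (converged in 3)
2∈{2}, 3∈{3}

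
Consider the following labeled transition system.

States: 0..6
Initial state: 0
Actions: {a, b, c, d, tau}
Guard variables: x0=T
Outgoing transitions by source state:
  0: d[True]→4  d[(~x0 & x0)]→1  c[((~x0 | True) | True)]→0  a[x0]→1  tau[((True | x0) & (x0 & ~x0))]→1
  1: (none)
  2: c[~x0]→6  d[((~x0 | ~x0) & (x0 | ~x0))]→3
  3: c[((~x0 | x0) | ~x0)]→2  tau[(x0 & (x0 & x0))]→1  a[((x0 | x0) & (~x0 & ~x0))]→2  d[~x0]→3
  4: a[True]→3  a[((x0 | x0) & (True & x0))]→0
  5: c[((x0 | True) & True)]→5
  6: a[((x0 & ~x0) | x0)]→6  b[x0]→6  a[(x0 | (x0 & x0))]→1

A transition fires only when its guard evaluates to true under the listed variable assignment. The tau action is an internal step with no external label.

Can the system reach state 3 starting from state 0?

Answer: REACHABLE

Trace:
Guard filter leaves 11 enabled edge(s).
Layer 0: {0}
Layer 1: {1,4}  cumulative {0,1,4}
Layer 2: {3}  cumulative {0,1,3,4}
Layer 3: {2}  cumulative {0,1,2,3,4}
R = {0,1,2,3,4}
Path to 3: d·a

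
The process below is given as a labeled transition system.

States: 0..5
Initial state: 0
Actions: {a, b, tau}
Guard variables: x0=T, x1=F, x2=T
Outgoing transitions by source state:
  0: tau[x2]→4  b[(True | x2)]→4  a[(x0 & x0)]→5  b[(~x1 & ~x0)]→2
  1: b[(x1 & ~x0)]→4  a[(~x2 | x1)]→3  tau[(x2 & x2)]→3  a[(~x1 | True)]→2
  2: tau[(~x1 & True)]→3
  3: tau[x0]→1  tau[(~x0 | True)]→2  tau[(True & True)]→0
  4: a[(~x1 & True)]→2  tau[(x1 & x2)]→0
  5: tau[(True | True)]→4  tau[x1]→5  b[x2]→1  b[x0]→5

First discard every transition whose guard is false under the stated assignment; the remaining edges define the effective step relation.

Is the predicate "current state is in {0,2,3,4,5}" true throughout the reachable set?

Answer: INVARIANT VIOLATED at state 1

Analysis:
Allowed set {0,2,3,4,5}
Reach set: {0,1,2,3,4,5}
  0: safe
  1: VIOLATES
  2: safe
  3: safe
  4: safe
  5: safe
counterexample path to 1: a·b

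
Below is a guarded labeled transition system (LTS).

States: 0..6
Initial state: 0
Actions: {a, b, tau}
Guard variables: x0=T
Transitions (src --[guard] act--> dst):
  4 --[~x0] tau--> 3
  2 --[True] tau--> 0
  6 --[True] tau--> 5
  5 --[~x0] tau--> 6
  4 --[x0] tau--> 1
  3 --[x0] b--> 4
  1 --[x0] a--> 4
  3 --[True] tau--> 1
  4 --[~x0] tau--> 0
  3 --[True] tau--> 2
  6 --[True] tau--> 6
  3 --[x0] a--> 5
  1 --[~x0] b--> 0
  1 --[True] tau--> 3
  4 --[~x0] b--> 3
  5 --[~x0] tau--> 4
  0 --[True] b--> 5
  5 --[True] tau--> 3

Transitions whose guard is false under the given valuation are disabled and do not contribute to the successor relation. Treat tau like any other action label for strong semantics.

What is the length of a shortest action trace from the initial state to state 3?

Answer: 2

Analysis:
BFS to 3:
  Layer 0: {0}
  Layer 1: {5}
  Layer 2: {3}
depth(3)=2, e.g. b·tau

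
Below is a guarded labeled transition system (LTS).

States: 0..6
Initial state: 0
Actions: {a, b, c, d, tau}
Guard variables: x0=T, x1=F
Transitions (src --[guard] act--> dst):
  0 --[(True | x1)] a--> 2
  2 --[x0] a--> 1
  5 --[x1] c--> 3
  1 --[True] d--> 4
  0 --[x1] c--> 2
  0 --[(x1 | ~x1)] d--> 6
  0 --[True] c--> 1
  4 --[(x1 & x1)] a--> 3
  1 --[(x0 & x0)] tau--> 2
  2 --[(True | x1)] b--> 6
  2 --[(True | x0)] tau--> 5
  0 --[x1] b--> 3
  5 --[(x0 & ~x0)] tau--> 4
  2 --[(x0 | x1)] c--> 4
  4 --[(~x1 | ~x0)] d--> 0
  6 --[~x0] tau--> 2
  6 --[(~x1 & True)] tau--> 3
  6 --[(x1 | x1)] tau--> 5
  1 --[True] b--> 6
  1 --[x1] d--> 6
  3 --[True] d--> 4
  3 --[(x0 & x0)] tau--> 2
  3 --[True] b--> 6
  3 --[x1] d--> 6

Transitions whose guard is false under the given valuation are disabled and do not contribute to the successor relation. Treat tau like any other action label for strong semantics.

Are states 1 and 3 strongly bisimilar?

Answer: BISIMILAR

Trace:
Bisimulation quotient by refinement:
  P[0] = {{0,1,2,3,4,5,6}}
  P[1] = {{0},{1,3},{2},{4},{5},{6}}
Fixed point at round 2; 6 class(es).
1∈{1,3}, 3∈{1,3}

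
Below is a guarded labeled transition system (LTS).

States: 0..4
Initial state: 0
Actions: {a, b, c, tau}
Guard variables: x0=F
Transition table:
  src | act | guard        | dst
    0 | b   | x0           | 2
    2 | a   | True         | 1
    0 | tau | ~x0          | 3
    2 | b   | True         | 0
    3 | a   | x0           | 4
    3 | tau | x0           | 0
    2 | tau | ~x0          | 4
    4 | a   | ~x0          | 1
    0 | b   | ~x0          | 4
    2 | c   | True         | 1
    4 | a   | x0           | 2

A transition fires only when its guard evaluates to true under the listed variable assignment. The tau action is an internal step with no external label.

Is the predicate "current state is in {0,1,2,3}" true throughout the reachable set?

Answer: INVARIANT VIOLATED at state 4

Working:
Allowed set {0,1,2,3}
R = {0,1,3,4}
  0: safe
  1: safe
  3: safe
  4: VIOLATES
witness against invariant: b → 4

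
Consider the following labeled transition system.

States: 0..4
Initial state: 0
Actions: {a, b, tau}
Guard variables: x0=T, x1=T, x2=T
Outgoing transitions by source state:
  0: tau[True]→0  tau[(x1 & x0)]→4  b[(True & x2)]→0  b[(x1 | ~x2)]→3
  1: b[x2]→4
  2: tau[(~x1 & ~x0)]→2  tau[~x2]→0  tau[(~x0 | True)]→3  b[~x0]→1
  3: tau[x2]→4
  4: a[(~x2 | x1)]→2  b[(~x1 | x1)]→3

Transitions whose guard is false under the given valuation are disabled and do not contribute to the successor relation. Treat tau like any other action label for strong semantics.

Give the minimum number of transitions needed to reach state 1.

BFS to 1:
  L0 = {0}
  L1 = {3,4}
  L2 = {2}
1 never appears.

Answer: UNREACHABLE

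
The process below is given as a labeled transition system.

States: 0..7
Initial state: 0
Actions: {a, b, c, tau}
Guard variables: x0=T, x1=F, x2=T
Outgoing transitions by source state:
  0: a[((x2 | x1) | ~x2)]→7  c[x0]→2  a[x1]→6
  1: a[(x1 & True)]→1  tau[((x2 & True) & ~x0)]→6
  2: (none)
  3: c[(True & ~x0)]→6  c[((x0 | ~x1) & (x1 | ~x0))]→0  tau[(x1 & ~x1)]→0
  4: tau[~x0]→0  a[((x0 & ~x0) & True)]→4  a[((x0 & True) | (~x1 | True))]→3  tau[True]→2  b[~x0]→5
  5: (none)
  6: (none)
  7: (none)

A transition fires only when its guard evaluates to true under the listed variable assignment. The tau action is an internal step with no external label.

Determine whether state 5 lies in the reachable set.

Answer: UNREACHABLE

Working:
Guard filter leaves 4 enabled edge(s).
L0 = {0}
L1 = {2,7}  now seen {0,2,7}
R = {0,2,7}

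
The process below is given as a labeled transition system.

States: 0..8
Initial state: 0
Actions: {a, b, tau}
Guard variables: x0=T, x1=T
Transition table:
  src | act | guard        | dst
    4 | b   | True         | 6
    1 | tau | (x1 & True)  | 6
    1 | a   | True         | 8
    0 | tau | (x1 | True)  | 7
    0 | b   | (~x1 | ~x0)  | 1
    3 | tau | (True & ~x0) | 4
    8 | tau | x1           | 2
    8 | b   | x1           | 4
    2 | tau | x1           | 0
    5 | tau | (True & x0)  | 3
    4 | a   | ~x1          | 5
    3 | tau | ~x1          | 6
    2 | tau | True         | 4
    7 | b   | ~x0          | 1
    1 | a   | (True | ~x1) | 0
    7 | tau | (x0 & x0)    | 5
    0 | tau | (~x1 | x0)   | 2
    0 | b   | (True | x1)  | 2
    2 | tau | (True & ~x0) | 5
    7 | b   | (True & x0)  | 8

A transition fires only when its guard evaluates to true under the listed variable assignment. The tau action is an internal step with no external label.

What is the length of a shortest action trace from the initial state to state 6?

Answer: 3

Trace:
BFS to 6:
  Layer 0: {0}
  Layer 1: {2,7}
  Layer 2: {4,5,8}
  Layer 3: {3,6}
first hit 6 at d=3 via b·tau·b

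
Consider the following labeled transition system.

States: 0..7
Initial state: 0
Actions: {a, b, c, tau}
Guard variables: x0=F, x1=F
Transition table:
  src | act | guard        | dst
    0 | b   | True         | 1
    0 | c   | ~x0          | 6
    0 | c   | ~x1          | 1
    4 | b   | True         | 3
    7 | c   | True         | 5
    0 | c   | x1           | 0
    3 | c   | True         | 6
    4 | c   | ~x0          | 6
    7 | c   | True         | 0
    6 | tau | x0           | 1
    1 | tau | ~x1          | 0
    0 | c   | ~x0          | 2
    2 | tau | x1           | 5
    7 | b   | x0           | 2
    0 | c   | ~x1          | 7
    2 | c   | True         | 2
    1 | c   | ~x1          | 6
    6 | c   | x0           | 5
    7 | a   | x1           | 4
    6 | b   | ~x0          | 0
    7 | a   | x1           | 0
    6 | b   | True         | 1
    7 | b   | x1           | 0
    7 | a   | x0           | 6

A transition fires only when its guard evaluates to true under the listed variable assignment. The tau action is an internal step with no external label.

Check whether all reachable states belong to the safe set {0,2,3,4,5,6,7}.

Answer: INVARIANT VIOLATED at state 1

Trace:
Safe = {0,2,3,4,5,6,7}
Reachable = {0,1,2,5,6,7}
  0: safe
  1: outside
  2: safe
  5: safe
  6: safe
  7: safe
witness against invariant: b → 1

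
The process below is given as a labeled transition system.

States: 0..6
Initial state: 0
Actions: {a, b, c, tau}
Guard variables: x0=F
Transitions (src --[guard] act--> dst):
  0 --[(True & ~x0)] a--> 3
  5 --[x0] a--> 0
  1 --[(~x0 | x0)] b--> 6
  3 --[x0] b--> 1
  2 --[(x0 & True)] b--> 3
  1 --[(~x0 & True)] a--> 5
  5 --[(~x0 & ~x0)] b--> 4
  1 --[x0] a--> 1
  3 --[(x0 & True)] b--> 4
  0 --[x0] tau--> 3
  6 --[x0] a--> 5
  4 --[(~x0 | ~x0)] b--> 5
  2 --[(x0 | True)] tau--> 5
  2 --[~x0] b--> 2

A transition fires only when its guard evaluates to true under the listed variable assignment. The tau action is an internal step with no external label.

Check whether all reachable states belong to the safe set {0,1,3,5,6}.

Inv-set: {0,1,3,5,6}
Reach set: {0,3}
  0: safe
  3: safe

Answer: INVARIANT HOLDS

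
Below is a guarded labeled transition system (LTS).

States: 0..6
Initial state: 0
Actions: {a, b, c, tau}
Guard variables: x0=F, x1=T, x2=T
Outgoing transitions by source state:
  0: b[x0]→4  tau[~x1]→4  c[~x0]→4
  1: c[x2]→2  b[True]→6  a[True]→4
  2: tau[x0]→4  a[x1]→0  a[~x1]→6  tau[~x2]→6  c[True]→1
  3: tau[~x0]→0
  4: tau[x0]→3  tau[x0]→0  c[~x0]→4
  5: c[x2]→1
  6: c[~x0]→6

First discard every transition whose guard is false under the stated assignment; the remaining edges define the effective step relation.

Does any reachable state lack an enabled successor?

Answer: DEADLOCK-FREE

Trace:
Reachable = {0,4}
  0: c→4  [deg 1]
  4: c→4  [deg 1]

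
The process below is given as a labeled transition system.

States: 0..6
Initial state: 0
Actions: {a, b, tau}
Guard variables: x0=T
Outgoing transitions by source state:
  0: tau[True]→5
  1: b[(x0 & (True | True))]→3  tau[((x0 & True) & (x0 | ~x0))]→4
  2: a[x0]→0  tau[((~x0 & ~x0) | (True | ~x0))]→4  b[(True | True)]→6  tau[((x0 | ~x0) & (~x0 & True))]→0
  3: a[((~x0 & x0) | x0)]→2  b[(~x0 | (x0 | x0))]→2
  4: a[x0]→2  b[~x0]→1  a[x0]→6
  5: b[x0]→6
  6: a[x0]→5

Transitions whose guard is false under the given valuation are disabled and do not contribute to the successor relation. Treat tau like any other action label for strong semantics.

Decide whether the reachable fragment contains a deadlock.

Answer: DEADLOCK-FREE

Trace:
Reachable = {0,5,6}
  0: tau→5  [1 out]
  5: b→6  [1 out]
  6: a→5  [1 out]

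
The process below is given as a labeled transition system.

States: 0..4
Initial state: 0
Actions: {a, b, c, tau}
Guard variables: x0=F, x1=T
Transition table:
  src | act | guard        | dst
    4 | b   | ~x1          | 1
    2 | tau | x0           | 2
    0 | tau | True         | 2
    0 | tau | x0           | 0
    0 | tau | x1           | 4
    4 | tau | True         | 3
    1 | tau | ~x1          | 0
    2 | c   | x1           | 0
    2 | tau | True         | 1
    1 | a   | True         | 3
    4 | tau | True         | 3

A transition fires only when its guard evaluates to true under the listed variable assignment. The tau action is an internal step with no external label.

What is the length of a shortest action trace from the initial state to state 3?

Answer: 2

Trace:
Breadth-first toward 3:
  Layer 0: {0}
  Layer 1: {2,4}
  Layer 2: {1,3}
3 enters at depth 2; path tau·tau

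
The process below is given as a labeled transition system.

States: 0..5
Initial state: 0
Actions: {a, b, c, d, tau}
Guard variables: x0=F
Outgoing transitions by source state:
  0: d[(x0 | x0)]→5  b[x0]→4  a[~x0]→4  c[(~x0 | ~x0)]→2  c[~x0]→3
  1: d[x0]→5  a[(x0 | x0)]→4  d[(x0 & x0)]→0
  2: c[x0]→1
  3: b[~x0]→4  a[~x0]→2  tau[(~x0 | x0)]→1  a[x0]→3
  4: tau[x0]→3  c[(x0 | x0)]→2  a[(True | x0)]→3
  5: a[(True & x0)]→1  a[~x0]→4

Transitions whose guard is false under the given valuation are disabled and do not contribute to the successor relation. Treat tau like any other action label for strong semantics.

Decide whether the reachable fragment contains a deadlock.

Answer: DEADLOCK at state 1

Trace:
Reach set: {0,1,2,3,4}
  0: a→4  c→2  c→3  [deg 3]
  1: ∅  [deadlock]
  2: ∅  [deadlock]
  3: a→2  b→4  tau→1  [deg 3]
  4: a→3  [deg 1]
trace reaching 1: c·tau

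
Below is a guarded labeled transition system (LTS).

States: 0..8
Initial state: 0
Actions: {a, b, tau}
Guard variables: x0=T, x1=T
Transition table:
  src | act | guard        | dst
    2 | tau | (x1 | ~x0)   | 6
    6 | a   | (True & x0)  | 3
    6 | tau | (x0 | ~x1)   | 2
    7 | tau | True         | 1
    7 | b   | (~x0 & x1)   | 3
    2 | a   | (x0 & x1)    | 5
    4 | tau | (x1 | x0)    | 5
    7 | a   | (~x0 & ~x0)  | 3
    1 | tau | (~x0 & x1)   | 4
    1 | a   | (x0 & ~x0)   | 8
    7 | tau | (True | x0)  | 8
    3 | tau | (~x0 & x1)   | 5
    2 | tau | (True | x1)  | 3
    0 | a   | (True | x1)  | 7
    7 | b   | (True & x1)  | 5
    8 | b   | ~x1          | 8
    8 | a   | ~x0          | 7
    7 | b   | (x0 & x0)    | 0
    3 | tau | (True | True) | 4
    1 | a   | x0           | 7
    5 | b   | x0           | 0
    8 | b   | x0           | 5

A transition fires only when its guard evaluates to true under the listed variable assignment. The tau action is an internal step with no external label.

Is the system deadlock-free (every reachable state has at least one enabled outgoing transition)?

Reach set: {0,1,5,7,8}
  0: a→7  [1 out]
  1: a→7  [1 out]
  5: b→0  [1 out]
  7: b→0  b→5  tau→1  tau→8  [4 out]
  8: b→5  [1 out]

Answer: DEADLOCK-FREE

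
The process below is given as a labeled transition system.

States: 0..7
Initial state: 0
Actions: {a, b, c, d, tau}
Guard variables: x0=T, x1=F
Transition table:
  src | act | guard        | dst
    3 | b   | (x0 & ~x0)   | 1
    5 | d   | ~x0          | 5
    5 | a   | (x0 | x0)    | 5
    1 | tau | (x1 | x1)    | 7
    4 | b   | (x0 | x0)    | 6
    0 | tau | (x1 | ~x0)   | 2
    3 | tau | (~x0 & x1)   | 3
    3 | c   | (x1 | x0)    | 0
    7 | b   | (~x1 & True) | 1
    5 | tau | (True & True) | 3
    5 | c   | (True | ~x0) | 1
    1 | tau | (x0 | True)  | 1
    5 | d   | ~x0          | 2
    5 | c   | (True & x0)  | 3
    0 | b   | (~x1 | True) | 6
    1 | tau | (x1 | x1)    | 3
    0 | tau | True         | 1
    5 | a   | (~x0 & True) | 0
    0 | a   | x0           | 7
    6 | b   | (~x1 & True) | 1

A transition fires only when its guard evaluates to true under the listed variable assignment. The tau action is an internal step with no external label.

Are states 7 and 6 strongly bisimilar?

Answer: BISIMILAR

Analysis:
Refine partition for ~:
  round 0: {{0,1,2,3,4,5,6,7}}
  round 1: {{0},{1},{2},{3},{4,6,7},{5}}
  round 2: {{0},{1},{2},{3},{4},{5},{6,7}}
7 equivalence class(es) (converged in 3)
7∈{6,7}, 6∈{6,7}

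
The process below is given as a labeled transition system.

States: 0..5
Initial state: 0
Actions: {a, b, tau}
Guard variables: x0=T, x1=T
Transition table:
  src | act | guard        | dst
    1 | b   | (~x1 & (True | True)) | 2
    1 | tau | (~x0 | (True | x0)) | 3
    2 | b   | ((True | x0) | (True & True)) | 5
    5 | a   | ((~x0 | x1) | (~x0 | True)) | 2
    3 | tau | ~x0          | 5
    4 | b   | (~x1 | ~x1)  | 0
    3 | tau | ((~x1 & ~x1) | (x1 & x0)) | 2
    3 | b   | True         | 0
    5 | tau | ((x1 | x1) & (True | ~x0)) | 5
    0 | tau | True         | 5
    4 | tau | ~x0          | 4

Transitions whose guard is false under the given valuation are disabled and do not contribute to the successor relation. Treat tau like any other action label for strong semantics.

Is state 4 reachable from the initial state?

Guard filter leaves 7 enabled edge(s).
L0 = {0}
L1 = {5}  cumulative {0,5}
L2 = {2}  cumulative {0,2,5}
Reach set: {0,2,5}

Answer: UNREACHABLE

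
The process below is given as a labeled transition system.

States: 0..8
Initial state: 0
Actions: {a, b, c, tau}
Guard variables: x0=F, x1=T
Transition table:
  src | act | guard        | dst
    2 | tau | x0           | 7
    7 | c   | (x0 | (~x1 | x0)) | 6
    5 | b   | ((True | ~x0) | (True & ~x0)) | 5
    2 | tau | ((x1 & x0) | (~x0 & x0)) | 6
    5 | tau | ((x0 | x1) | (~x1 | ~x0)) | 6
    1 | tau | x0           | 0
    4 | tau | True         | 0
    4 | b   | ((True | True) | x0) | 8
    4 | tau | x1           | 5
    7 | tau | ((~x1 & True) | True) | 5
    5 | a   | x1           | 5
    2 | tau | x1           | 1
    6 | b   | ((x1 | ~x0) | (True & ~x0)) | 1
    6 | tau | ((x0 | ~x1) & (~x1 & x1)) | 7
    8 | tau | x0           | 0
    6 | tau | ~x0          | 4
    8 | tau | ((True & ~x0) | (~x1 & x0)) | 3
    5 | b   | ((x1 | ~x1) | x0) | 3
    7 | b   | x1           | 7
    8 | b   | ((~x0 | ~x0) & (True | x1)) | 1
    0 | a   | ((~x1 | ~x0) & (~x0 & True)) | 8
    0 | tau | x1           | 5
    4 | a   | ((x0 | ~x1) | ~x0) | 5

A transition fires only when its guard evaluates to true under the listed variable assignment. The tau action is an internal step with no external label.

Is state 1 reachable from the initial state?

Answer: REACHABLE

Analysis:
17 transition(s) survive guard evaluation.
L0 = {0}
L1 = {5,8}  total {0,5,8}
L2 = {1,3,6}  total {0,1,3,5,6,8}
L3 = {4}  total {0,1,3,4,5,6,8}
Reachable = {0,1,3,4,5,6,8}
witness 1: a·b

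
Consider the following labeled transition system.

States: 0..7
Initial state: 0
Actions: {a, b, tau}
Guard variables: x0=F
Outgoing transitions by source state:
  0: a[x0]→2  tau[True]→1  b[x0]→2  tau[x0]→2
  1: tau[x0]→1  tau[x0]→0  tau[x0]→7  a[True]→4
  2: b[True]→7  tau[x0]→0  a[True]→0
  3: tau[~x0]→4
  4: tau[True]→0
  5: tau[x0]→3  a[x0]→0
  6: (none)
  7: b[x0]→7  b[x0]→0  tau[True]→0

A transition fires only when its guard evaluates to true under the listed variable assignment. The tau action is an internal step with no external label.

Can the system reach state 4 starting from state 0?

7 transition(s) survive guard evaluation.
L0 = {0}
L1 = {1}  cumulative {0,1}
L2 = {4}  cumulative {0,1,4}
Reachable = {0,1,4}
witness 4: tau·a

Answer: REACHABLE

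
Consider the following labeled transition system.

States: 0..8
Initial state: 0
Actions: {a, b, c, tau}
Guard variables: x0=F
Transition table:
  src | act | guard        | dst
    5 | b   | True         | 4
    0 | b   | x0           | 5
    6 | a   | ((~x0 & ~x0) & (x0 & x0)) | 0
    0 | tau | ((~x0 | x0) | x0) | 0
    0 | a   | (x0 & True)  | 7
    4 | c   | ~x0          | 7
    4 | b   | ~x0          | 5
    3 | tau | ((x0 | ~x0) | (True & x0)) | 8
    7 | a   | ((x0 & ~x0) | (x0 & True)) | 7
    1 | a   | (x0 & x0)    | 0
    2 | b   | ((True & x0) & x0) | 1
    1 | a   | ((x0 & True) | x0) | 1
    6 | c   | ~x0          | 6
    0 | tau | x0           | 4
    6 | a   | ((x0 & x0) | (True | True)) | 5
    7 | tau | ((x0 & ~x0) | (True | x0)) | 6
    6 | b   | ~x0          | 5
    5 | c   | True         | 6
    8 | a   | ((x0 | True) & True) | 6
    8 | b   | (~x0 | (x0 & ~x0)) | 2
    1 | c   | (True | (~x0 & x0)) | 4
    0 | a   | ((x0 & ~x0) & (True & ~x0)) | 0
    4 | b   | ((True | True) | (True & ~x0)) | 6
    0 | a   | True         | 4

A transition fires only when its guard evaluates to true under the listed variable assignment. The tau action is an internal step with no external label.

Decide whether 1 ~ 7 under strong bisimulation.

Refine partition for ~:
  π0 = {{0,1,2,3,4,5,6,7,8}}
  π1 = {{0},{1},{2},{3,7},{4,5},{6},{8}}
  π2 = {{0},{1},{2},{3},{4},{5},{6},{7},{8}}
stable after 3 split(s): 9 block(s)
class of 1: {1}; class of 7: {7}

Answer: NOT BISIMILAR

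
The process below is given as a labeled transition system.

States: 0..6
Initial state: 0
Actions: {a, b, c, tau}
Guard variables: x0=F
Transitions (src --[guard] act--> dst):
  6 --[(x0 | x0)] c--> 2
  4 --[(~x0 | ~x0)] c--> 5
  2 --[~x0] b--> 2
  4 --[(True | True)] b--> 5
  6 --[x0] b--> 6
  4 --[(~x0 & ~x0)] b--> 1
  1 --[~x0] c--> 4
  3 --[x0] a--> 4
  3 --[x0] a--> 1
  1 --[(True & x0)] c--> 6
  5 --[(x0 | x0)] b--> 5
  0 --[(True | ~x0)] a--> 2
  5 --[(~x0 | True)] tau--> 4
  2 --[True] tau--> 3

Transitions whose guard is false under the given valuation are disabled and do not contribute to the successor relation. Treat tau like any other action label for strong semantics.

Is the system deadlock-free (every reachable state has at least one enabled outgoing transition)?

Reach set: {0,2,3}
  0: a→2  [deg 1]
  2: b→2  tau→3  [deg 2]
  3: ∅  [deadlock]
trace reaching 3: a·tau

Answer: DEADLOCK at state 3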